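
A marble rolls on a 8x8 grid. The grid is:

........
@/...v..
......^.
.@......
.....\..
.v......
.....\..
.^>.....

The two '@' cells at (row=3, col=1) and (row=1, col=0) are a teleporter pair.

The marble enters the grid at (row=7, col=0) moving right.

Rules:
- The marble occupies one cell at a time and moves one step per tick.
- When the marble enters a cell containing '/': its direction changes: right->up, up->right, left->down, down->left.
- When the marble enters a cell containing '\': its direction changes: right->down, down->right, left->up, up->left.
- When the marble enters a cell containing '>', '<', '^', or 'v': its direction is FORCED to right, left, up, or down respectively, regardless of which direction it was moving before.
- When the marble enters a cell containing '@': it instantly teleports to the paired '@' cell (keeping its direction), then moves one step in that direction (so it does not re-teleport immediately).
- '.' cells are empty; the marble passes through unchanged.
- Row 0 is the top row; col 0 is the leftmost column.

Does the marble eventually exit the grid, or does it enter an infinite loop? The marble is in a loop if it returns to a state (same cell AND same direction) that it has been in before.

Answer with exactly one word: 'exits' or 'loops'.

Answer: loops

Derivation:
Step 1: enter (7,0), '.' pass, move right to (7,1)
Step 2: enter (7,1), '^' forces right->up, move up to (6,1)
Step 3: enter (6,1), '.' pass, move up to (5,1)
Step 4: enter (5,1), 'v' forces up->down, move down to (6,1)
Step 5: enter (6,1), '.' pass, move down to (7,1)
Step 6: enter (7,1), '^' forces down->up, move up to (6,1)
Step 7: at (6,1) dir=up — LOOP DETECTED (seen before)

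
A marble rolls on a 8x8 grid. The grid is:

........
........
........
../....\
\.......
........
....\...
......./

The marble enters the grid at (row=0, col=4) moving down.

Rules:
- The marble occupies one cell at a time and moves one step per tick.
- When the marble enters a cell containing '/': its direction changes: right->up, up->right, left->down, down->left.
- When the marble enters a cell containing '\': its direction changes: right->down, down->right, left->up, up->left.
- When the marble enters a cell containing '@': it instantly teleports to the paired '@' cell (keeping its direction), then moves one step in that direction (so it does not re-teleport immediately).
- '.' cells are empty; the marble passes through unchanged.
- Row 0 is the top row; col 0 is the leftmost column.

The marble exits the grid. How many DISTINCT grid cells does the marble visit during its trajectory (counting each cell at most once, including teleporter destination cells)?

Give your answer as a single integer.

Step 1: enter (0,4), '.' pass, move down to (1,4)
Step 2: enter (1,4), '.' pass, move down to (2,4)
Step 3: enter (2,4), '.' pass, move down to (3,4)
Step 4: enter (3,4), '.' pass, move down to (4,4)
Step 5: enter (4,4), '.' pass, move down to (5,4)
Step 6: enter (5,4), '.' pass, move down to (6,4)
Step 7: enter (6,4), '\' deflects down->right, move right to (6,5)
Step 8: enter (6,5), '.' pass, move right to (6,6)
Step 9: enter (6,6), '.' pass, move right to (6,7)
Step 10: enter (6,7), '.' pass, move right to (6,8)
Step 11: at (6,8) — EXIT via right edge, pos 6
Distinct cells visited: 10 (path length 10)

Answer: 10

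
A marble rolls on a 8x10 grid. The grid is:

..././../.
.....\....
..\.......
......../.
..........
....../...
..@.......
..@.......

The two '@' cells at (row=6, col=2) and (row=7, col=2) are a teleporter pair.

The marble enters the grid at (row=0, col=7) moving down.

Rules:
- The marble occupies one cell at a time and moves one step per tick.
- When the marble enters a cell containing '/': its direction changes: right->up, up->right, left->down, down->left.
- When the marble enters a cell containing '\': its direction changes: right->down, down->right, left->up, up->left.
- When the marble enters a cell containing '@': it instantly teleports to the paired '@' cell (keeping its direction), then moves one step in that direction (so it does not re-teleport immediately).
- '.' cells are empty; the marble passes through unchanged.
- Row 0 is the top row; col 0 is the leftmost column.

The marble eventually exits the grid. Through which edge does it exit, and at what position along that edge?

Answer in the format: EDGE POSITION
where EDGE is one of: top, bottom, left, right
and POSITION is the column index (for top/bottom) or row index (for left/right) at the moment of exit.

Answer: bottom 7

Derivation:
Step 1: enter (0,7), '.' pass, move down to (1,7)
Step 2: enter (1,7), '.' pass, move down to (2,7)
Step 3: enter (2,7), '.' pass, move down to (3,7)
Step 4: enter (3,7), '.' pass, move down to (4,7)
Step 5: enter (4,7), '.' pass, move down to (5,7)
Step 6: enter (5,7), '.' pass, move down to (6,7)
Step 7: enter (6,7), '.' pass, move down to (7,7)
Step 8: enter (7,7), '.' pass, move down to (8,7)
Step 9: at (8,7) — EXIT via bottom edge, pos 7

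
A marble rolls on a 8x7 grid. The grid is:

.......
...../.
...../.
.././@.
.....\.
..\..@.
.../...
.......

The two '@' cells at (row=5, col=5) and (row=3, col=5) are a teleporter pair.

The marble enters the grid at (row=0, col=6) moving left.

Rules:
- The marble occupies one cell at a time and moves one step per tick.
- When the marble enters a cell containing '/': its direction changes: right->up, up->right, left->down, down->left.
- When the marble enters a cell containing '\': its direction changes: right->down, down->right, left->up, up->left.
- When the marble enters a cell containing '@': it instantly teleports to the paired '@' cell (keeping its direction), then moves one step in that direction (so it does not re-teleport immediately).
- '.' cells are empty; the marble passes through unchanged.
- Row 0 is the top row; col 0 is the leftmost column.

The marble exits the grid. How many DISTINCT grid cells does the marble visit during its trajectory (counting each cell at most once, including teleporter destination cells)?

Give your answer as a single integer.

Answer: 7

Derivation:
Step 1: enter (0,6), '.' pass, move left to (0,5)
Step 2: enter (0,5), '.' pass, move left to (0,4)
Step 3: enter (0,4), '.' pass, move left to (0,3)
Step 4: enter (0,3), '.' pass, move left to (0,2)
Step 5: enter (0,2), '.' pass, move left to (0,1)
Step 6: enter (0,1), '.' pass, move left to (0,0)
Step 7: enter (0,0), '.' pass, move left to (0,-1)
Step 8: at (0,-1) — EXIT via left edge, pos 0
Distinct cells visited: 7 (path length 7)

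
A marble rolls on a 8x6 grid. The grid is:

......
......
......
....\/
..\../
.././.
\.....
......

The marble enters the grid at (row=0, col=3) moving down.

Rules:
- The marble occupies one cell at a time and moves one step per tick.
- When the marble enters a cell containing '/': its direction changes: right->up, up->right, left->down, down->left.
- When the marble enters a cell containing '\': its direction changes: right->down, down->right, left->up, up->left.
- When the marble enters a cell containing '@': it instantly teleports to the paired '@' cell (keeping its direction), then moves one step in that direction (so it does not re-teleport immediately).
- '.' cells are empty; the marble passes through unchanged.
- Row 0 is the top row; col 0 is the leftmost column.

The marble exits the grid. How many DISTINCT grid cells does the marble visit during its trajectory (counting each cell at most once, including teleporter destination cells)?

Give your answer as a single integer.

Answer: 8

Derivation:
Step 1: enter (0,3), '.' pass, move down to (1,3)
Step 2: enter (1,3), '.' pass, move down to (2,3)
Step 3: enter (2,3), '.' pass, move down to (3,3)
Step 4: enter (3,3), '.' pass, move down to (4,3)
Step 5: enter (4,3), '.' pass, move down to (5,3)
Step 6: enter (5,3), '.' pass, move down to (6,3)
Step 7: enter (6,3), '.' pass, move down to (7,3)
Step 8: enter (7,3), '.' pass, move down to (8,3)
Step 9: at (8,3) — EXIT via bottom edge, pos 3
Distinct cells visited: 8 (path length 8)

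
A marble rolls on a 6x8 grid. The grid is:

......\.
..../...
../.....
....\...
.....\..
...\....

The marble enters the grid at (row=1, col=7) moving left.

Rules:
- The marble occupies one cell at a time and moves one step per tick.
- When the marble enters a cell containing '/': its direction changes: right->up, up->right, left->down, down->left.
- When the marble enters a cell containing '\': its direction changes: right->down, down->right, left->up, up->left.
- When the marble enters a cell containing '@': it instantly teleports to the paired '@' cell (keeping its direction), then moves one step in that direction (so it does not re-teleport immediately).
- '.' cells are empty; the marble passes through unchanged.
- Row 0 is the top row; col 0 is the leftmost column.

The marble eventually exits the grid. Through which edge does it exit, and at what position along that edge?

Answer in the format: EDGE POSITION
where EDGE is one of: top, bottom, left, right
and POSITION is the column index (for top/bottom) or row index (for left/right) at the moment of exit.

Step 1: enter (1,7), '.' pass, move left to (1,6)
Step 2: enter (1,6), '.' pass, move left to (1,5)
Step 3: enter (1,5), '.' pass, move left to (1,4)
Step 4: enter (1,4), '/' deflects left->down, move down to (2,4)
Step 5: enter (2,4), '.' pass, move down to (3,4)
Step 6: enter (3,4), '\' deflects down->right, move right to (3,5)
Step 7: enter (3,5), '.' pass, move right to (3,6)
Step 8: enter (3,6), '.' pass, move right to (3,7)
Step 9: enter (3,7), '.' pass, move right to (3,8)
Step 10: at (3,8) — EXIT via right edge, pos 3

Answer: right 3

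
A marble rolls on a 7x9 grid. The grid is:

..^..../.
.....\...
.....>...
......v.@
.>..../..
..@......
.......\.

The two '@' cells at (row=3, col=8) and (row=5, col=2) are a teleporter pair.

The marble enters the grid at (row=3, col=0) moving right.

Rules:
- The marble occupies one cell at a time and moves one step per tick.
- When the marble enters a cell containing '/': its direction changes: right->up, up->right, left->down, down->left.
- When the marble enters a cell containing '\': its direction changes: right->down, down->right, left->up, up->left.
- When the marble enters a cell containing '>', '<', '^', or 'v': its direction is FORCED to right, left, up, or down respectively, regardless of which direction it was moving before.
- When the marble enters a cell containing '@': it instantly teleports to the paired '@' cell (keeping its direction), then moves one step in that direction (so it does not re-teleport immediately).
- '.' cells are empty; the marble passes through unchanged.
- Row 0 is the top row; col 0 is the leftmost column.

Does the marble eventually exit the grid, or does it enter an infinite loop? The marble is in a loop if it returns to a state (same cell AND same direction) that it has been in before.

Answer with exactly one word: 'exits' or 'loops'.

Step 1: enter (3,0), '.' pass, move right to (3,1)
Step 2: enter (3,1), '.' pass, move right to (3,2)
Step 3: enter (3,2), '.' pass, move right to (3,3)
Step 4: enter (3,3), '.' pass, move right to (3,4)
Step 5: enter (3,4), '.' pass, move right to (3,5)
Step 6: enter (3,5), '.' pass, move right to (3,6)
Step 7: enter (3,6), 'v' forces right->down, move down to (4,6)
Step 8: enter (4,6), '/' deflects down->left, move left to (4,5)
Step 9: enter (4,5), '.' pass, move left to (4,4)
Step 10: enter (4,4), '.' pass, move left to (4,3)
Step 11: enter (4,3), '.' pass, move left to (4,2)
Step 12: enter (4,2), '.' pass, move left to (4,1)
Step 13: enter (4,1), '>' forces left->right, move right to (4,2)
Step 14: enter (4,2), '.' pass, move right to (4,3)
Step 15: enter (4,3), '.' pass, move right to (4,4)
Step 16: enter (4,4), '.' pass, move right to (4,5)
Step 17: enter (4,5), '.' pass, move right to (4,6)
Step 18: enter (4,6), '/' deflects right->up, move up to (3,6)
Step 19: enter (3,6), 'v' forces up->down, move down to (4,6)
Step 20: at (4,6) dir=down — LOOP DETECTED (seen before)

Answer: loops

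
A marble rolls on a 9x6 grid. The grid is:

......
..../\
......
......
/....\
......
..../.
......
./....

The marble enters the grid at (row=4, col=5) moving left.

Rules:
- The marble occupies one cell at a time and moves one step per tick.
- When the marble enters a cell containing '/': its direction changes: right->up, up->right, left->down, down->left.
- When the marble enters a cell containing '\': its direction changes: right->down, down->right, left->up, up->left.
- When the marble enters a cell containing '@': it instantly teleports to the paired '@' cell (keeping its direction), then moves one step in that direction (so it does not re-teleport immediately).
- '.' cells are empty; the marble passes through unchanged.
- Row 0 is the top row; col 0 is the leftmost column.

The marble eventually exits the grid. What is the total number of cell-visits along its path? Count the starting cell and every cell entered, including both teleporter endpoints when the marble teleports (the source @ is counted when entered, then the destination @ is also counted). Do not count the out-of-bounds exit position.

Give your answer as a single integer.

Step 1: enter (4,5), '\' deflects left->up, move up to (3,5)
Step 2: enter (3,5), '.' pass, move up to (2,5)
Step 3: enter (2,5), '.' pass, move up to (1,5)
Step 4: enter (1,5), '\' deflects up->left, move left to (1,4)
Step 5: enter (1,4), '/' deflects left->down, move down to (2,4)
Step 6: enter (2,4), '.' pass, move down to (3,4)
Step 7: enter (3,4), '.' pass, move down to (4,4)
Step 8: enter (4,4), '.' pass, move down to (5,4)
Step 9: enter (5,4), '.' pass, move down to (6,4)
Step 10: enter (6,4), '/' deflects down->left, move left to (6,3)
Step 11: enter (6,3), '.' pass, move left to (6,2)
Step 12: enter (6,2), '.' pass, move left to (6,1)
Step 13: enter (6,1), '.' pass, move left to (6,0)
Step 14: enter (6,0), '.' pass, move left to (6,-1)
Step 15: at (6,-1) — EXIT via left edge, pos 6
Path length (cell visits): 14

Answer: 14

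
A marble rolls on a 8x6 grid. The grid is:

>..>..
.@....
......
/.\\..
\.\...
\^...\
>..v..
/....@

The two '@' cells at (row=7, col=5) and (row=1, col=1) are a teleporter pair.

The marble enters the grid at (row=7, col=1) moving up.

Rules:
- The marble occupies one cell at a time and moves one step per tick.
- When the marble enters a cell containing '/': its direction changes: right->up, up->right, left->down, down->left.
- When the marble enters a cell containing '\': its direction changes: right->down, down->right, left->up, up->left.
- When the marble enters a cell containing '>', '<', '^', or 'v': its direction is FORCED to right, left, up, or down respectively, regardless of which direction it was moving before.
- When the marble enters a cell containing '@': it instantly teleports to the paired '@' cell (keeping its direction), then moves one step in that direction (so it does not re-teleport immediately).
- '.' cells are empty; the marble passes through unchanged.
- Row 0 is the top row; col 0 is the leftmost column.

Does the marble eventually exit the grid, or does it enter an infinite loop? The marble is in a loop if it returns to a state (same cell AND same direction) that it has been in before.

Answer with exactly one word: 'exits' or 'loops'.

Answer: loops

Derivation:
Step 1: enter (7,1), '.' pass, move up to (6,1)
Step 2: enter (6,1), '.' pass, move up to (5,1)
Step 3: enter (5,1), '^' forces up->up, move up to (4,1)
Step 4: enter (4,1), '.' pass, move up to (3,1)
Step 5: enter (3,1), '.' pass, move up to (2,1)
Step 6: enter (2,1), '.' pass, move up to (1,1)
Step 7: enter (1,1), '@' teleport (1,1)->(7,5), also enter (7,5), move up to (6,5)
Step 8: enter (6,5), '.' pass, move up to (5,5)
Step 9: enter (5,5), '\' deflects up->left, move left to (5,4)
Step 10: enter (5,4), '.' pass, move left to (5,3)
Step 11: enter (5,3), '.' pass, move left to (5,2)
Step 12: enter (5,2), '.' pass, move left to (5,1)
Step 13: enter (5,1), '^' forces left->up, move up to (4,1)
Step 14: at (4,1) dir=up — LOOP DETECTED (seen before)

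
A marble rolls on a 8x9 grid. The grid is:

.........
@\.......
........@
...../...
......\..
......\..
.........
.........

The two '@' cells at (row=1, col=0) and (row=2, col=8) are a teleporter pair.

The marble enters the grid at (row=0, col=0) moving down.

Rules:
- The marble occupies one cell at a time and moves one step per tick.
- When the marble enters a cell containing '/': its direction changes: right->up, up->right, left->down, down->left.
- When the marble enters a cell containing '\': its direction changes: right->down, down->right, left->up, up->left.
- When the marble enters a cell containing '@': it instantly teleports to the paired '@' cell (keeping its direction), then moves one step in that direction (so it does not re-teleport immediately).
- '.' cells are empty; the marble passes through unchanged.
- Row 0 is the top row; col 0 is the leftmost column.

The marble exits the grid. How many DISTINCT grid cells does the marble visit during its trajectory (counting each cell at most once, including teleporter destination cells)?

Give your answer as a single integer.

Answer: 8

Derivation:
Step 1: enter (0,0), '.' pass, move down to (1,0)
Step 2: enter (1,0), '@' teleport (1,0)->(2,8), also enter (2,8), move down to (3,8)
Step 3: enter (3,8), '.' pass, move down to (4,8)
Step 4: enter (4,8), '.' pass, move down to (5,8)
Step 5: enter (5,8), '.' pass, move down to (6,8)
Step 6: enter (6,8), '.' pass, move down to (7,8)
Step 7: enter (7,8), '.' pass, move down to (8,8)
Step 8: at (8,8) — EXIT via bottom edge, pos 8
Distinct cells visited: 8 (path length 8)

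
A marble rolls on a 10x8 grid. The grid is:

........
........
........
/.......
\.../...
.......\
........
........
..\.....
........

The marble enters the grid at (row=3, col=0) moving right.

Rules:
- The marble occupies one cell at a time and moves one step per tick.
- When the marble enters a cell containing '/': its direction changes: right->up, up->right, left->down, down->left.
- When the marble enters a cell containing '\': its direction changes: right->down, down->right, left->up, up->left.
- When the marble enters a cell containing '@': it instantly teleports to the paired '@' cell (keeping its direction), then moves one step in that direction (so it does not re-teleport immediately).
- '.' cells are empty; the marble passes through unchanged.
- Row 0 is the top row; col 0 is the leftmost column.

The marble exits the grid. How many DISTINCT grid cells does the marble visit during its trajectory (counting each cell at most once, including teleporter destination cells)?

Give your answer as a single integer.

Step 1: enter (3,0), '/' deflects right->up, move up to (2,0)
Step 2: enter (2,0), '.' pass, move up to (1,0)
Step 3: enter (1,0), '.' pass, move up to (0,0)
Step 4: enter (0,0), '.' pass, move up to (-1,0)
Step 5: at (-1,0) — EXIT via top edge, pos 0
Distinct cells visited: 4 (path length 4)

Answer: 4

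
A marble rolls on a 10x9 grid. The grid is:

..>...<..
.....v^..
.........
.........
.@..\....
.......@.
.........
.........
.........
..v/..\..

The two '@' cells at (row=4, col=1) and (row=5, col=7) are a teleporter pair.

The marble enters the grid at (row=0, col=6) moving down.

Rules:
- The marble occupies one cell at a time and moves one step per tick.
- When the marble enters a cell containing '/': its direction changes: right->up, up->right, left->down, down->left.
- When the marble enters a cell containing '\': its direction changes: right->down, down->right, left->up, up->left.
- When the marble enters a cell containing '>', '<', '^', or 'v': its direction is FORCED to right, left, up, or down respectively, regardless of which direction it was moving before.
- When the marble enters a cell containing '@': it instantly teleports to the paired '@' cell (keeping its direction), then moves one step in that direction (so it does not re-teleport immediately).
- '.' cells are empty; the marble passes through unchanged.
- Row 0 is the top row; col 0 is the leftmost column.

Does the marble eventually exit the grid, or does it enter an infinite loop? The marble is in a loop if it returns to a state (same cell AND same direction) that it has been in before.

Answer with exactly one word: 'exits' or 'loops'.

Step 1: enter (0,6), '<' forces down->left, move left to (0,5)
Step 2: enter (0,5), '.' pass, move left to (0,4)
Step 3: enter (0,4), '.' pass, move left to (0,3)
Step 4: enter (0,3), '.' pass, move left to (0,2)
Step 5: enter (0,2), '>' forces left->right, move right to (0,3)
Step 6: enter (0,3), '.' pass, move right to (0,4)
Step 7: enter (0,4), '.' pass, move right to (0,5)
Step 8: enter (0,5), '.' pass, move right to (0,6)
Step 9: enter (0,6), '<' forces right->left, move left to (0,5)
Step 10: at (0,5) dir=left — LOOP DETECTED (seen before)

Answer: loops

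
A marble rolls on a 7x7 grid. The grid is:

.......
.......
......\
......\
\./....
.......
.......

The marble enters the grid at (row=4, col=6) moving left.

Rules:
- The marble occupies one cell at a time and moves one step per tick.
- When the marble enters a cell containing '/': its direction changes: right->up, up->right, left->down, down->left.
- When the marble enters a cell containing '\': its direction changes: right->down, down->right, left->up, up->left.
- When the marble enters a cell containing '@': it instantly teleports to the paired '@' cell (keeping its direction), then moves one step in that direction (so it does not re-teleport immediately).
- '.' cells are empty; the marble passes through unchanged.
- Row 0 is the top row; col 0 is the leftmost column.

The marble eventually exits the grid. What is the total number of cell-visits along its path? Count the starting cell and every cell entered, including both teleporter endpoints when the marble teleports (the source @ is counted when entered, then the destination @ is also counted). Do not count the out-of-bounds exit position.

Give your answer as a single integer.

Step 1: enter (4,6), '.' pass, move left to (4,5)
Step 2: enter (4,5), '.' pass, move left to (4,4)
Step 3: enter (4,4), '.' pass, move left to (4,3)
Step 4: enter (4,3), '.' pass, move left to (4,2)
Step 5: enter (4,2), '/' deflects left->down, move down to (5,2)
Step 6: enter (5,2), '.' pass, move down to (6,2)
Step 7: enter (6,2), '.' pass, move down to (7,2)
Step 8: at (7,2) — EXIT via bottom edge, pos 2
Path length (cell visits): 7

Answer: 7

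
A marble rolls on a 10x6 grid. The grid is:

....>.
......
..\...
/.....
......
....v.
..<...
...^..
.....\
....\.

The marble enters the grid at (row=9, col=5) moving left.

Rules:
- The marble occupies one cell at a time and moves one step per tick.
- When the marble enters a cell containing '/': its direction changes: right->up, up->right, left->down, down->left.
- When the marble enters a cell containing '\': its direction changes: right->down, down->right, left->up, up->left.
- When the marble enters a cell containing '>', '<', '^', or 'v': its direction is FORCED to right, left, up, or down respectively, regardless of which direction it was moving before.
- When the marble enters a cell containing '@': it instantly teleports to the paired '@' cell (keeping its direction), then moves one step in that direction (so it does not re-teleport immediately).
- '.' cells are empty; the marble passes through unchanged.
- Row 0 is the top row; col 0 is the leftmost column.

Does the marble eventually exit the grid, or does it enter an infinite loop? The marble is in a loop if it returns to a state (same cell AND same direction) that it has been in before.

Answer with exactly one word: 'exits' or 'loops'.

Answer: exits

Derivation:
Step 1: enter (9,5), '.' pass, move left to (9,4)
Step 2: enter (9,4), '\' deflects left->up, move up to (8,4)
Step 3: enter (8,4), '.' pass, move up to (7,4)
Step 4: enter (7,4), '.' pass, move up to (6,4)
Step 5: enter (6,4), '.' pass, move up to (5,4)
Step 6: enter (5,4), 'v' forces up->down, move down to (6,4)
Step 7: enter (6,4), '.' pass, move down to (7,4)
Step 8: enter (7,4), '.' pass, move down to (8,4)
Step 9: enter (8,4), '.' pass, move down to (9,4)
Step 10: enter (9,4), '\' deflects down->right, move right to (9,5)
Step 11: enter (9,5), '.' pass, move right to (9,6)
Step 12: at (9,6) — EXIT via right edge, pos 9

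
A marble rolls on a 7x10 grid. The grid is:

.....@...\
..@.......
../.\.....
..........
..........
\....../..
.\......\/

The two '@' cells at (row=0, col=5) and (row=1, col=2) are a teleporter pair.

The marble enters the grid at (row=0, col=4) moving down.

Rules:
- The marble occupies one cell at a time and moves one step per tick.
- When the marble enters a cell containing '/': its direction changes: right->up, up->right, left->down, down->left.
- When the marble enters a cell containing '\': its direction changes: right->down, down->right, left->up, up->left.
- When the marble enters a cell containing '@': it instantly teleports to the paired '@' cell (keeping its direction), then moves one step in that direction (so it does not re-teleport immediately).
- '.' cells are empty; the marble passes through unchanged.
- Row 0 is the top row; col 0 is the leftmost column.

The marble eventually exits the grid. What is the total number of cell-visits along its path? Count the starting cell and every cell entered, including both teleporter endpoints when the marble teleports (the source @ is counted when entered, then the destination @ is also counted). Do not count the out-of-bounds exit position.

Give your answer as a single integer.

Answer: 8

Derivation:
Step 1: enter (0,4), '.' pass, move down to (1,4)
Step 2: enter (1,4), '.' pass, move down to (2,4)
Step 3: enter (2,4), '\' deflects down->right, move right to (2,5)
Step 4: enter (2,5), '.' pass, move right to (2,6)
Step 5: enter (2,6), '.' pass, move right to (2,7)
Step 6: enter (2,7), '.' pass, move right to (2,8)
Step 7: enter (2,8), '.' pass, move right to (2,9)
Step 8: enter (2,9), '.' pass, move right to (2,10)
Step 9: at (2,10) — EXIT via right edge, pos 2
Path length (cell visits): 8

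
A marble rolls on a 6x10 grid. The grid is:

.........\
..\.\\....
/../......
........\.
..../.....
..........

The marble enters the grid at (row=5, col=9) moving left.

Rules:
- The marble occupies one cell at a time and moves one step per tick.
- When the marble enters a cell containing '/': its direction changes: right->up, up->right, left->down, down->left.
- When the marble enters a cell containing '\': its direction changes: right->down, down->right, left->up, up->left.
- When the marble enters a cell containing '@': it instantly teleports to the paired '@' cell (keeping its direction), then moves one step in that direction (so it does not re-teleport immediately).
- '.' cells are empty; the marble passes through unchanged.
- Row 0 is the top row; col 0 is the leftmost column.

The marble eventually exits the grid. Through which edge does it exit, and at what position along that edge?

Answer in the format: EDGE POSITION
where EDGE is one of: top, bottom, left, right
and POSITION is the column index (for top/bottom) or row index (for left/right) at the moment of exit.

Step 1: enter (5,9), '.' pass, move left to (5,8)
Step 2: enter (5,8), '.' pass, move left to (5,7)
Step 3: enter (5,7), '.' pass, move left to (5,6)
Step 4: enter (5,6), '.' pass, move left to (5,5)
Step 5: enter (5,5), '.' pass, move left to (5,4)
Step 6: enter (5,4), '.' pass, move left to (5,3)
Step 7: enter (5,3), '.' pass, move left to (5,2)
Step 8: enter (5,2), '.' pass, move left to (5,1)
Step 9: enter (5,1), '.' pass, move left to (5,0)
Step 10: enter (5,0), '.' pass, move left to (5,-1)
Step 11: at (5,-1) — EXIT via left edge, pos 5

Answer: left 5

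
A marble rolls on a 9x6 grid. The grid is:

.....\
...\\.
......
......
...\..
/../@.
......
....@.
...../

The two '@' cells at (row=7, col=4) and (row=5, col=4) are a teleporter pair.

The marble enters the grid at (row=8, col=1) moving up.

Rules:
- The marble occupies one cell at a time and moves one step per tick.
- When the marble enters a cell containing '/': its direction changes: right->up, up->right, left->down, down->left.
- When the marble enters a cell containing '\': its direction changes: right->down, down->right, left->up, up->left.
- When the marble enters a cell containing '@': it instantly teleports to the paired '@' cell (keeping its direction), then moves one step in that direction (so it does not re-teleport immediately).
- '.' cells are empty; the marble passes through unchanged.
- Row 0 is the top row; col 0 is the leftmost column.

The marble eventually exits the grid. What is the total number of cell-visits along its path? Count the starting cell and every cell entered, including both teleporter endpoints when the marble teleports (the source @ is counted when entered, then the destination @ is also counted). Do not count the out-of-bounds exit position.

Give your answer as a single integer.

Step 1: enter (8,1), '.' pass, move up to (7,1)
Step 2: enter (7,1), '.' pass, move up to (6,1)
Step 3: enter (6,1), '.' pass, move up to (5,1)
Step 4: enter (5,1), '.' pass, move up to (4,1)
Step 5: enter (4,1), '.' pass, move up to (3,1)
Step 6: enter (3,1), '.' pass, move up to (2,1)
Step 7: enter (2,1), '.' pass, move up to (1,1)
Step 8: enter (1,1), '.' pass, move up to (0,1)
Step 9: enter (0,1), '.' pass, move up to (-1,1)
Step 10: at (-1,1) — EXIT via top edge, pos 1
Path length (cell visits): 9

Answer: 9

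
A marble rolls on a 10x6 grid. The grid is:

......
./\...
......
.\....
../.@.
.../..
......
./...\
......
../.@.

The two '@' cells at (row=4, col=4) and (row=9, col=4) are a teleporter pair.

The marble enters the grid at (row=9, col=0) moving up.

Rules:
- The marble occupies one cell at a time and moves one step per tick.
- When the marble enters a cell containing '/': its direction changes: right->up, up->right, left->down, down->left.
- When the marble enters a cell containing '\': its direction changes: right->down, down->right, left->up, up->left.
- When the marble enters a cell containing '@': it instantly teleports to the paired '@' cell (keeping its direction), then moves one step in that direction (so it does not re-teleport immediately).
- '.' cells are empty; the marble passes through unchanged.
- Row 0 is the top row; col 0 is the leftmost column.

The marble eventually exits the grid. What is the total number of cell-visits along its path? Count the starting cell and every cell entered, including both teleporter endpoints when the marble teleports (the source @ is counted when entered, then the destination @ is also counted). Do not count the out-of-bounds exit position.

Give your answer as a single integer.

Step 1: enter (9,0), '.' pass, move up to (8,0)
Step 2: enter (8,0), '.' pass, move up to (7,0)
Step 3: enter (7,0), '.' pass, move up to (6,0)
Step 4: enter (6,0), '.' pass, move up to (5,0)
Step 5: enter (5,0), '.' pass, move up to (4,0)
Step 6: enter (4,0), '.' pass, move up to (3,0)
Step 7: enter (3,0), '.' pass, move up to (2,0)
Step 8: enter (2,0), '.' pass, move up to (1,0)
Step 9: enter (1,0), '.' pass, move up to (0,0)
Step 10: enter (0,0), '.' pass, move up to (-1,0)
Step 11: at (-1,0) — EXIT via top edge, pos 0
Path length (cell visits): 10

Answer: 10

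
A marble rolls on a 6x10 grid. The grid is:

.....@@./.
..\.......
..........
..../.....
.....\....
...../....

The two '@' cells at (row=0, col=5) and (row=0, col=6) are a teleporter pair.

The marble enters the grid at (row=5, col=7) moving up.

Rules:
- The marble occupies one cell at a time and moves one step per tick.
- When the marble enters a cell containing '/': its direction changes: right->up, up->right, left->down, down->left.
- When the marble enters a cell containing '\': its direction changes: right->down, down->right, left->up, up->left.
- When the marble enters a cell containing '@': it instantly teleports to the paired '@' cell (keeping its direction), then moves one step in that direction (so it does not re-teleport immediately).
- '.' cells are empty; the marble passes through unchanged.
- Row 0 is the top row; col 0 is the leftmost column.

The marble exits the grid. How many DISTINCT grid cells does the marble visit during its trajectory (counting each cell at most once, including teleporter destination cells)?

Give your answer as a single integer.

Step 1: enter (5,7), '.' pass, move up to (4,7)
Step 2: enter (4,7), '.' pass, move up to (3,7)
Step 3: enter (3,7), '.' pass, move up to (2,7)
Step 4: enter (2,7), '.' pass, move up to (1,7)
Step 5: enter (1,7), '.' pass, move up to (0,7)
Step 6: enter (0,7), '.' pass, move up to (-1,7)
Step 7: at (-1,7) — EXIT via top edge, pos 7
Distinct cells visited: 6 (path length 6)

Answer: 6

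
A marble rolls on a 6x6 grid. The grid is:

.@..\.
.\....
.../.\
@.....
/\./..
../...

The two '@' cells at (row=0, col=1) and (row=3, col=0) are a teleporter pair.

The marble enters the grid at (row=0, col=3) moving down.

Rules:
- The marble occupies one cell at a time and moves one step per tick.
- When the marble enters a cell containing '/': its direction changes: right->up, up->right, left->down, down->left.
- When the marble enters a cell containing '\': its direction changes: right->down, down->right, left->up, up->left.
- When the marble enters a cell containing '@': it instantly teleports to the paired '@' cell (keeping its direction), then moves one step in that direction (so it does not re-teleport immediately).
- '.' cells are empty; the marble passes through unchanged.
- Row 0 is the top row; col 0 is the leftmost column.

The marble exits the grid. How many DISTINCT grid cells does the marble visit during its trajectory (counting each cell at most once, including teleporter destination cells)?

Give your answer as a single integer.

Answer: 6

Derivation:
Step 1: enter (0,3), '.' pass, move down to (1,3)
Step 2: enter (1,3), '.' pass, move down to (2,3)
Step 3: enter (2,3), '/' deflects down->left, move left to (2,2)
Step 4: enter (2,2), '.' pass, move left to (2,1)
Step 5: enter (2,1), '.' pass, move left to (2,0)
Step 6: enter (2,0), '.' pass, move left to (2,-1)
Step 7: at (2,-1) — EXIT via left edge, pos 2
Distinct cells visited: 6 (path length 6)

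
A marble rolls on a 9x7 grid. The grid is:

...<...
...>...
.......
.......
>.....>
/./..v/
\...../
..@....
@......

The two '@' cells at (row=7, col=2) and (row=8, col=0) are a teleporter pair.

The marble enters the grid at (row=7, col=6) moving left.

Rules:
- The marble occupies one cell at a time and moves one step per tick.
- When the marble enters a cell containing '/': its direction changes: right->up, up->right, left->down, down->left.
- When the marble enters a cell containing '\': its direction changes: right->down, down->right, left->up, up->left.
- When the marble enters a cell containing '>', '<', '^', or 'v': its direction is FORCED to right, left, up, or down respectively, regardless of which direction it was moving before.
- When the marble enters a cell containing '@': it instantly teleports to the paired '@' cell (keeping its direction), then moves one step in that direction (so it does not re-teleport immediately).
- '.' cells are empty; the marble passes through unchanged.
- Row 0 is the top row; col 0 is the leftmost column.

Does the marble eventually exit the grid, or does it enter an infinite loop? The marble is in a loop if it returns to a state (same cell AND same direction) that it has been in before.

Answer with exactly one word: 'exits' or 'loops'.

Step 1: enter (7,6), '.' pass, move left to (7,5)
Step 2: enter (7,5), '.' pass, move left to (7,4)
Step 3: enter (7,4), '.' pass, move left to (7,3)
Step 4: enter (7,3), '.' pass, move left to (7,2)
Step 5: enter (7,2), '@' teleport (7,2)->(8,0), also enter (8,0), move left to (8,-1)
Step 6: at (8,-1) — EXIT via left edge, pos 8

Answer: exits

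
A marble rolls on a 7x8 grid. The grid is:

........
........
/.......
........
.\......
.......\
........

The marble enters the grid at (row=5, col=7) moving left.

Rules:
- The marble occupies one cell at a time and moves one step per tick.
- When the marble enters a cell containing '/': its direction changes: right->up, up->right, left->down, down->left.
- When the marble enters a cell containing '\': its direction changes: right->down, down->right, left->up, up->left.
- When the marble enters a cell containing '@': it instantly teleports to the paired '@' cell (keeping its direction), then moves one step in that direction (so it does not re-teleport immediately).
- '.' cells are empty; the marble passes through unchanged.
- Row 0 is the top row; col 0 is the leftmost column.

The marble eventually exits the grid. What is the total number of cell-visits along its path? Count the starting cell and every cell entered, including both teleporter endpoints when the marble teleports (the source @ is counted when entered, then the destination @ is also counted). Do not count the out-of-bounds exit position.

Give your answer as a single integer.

Answer: 6

Derivation:
Step 1: enter (5,7), '\' deflects left->up, move up to (4,7)
Step 2: enter (4,7), '.' pass, move up to (3,7)
Step 3: enter (3,7), '.' pass, move up to (2,7)
Step 4: enter (2,7), '.' pass, move up to (1,7)
Step 5: enter (1,7), '.' pass, move up to (0,7)
Step 6: enter (0,7), '.' pass, move up to (-1,7)
Step 7: at (-1,7) — EXIT via top edge, pos 7
Path length (cell visits): 6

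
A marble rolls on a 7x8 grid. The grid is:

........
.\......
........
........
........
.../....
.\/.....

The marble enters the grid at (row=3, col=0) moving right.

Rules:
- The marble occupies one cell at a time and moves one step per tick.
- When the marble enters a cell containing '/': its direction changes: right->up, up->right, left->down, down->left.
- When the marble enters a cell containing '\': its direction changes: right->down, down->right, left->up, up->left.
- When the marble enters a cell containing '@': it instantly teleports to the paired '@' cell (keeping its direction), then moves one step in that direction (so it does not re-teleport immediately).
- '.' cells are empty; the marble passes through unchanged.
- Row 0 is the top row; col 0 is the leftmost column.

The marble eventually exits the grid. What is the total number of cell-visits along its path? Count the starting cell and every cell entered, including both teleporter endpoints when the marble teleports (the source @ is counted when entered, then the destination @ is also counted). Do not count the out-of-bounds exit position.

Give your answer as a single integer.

Answer: 8

Derivation:
Step 1: enter (3,0), '.' pass, move right to (3,1)
Step 2: enter (3,1), '.' pass, move right to (3,2)
Step 3: enter (3,2), '.' pass, move right to (3,3)
Step 4: enter (3,3), '.' pass, move right to (3,4)
Step 5: enter (3,4), '.' pass, move right to (3,5)
Step 6: enter (3,5), '.' pass, move right to (3,6)
Step 7: enter (3,6), '.' pass, move right to (3,7)
Step 8: enter (3,7), '.' pass, move right to (3,8)
Step 9: at (3,8) — EXIT via right edge, pos 3
Path length (cell visits): 8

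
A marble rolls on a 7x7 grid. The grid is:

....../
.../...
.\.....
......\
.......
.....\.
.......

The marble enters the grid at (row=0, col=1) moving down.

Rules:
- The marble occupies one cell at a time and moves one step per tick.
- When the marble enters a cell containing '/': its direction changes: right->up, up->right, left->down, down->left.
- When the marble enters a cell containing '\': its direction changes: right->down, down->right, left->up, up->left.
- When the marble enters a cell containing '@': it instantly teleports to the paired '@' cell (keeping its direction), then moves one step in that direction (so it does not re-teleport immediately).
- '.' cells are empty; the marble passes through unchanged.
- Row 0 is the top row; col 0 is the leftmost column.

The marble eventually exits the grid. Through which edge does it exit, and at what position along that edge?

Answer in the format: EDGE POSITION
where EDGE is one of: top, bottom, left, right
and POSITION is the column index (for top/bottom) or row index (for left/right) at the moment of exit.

Answer: right 2

Derivation:
Step 1: enter (0,1), '.' pass, move down to (1,1)
Step 2: enter (1,1), '.' pass, move down to (2,1)
Step 3: enter (2,1), '\' deflects down->right, move right to (2,2)
Step 4: enter (2,2), '.' pass, move right to (2,3)
Step 5: enter (2,3), '.' pass, move right to (2,4)
Step 6: enter (2,4), '.' pass, move right to (2,5)
Step 7: enter (2,5), '.' pass, move right to (2,6)
Step 8: enter (2,6), '.' pass, move right to (2,7)
Step 9: at (2,7) — EXIT via right edge, pos 2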